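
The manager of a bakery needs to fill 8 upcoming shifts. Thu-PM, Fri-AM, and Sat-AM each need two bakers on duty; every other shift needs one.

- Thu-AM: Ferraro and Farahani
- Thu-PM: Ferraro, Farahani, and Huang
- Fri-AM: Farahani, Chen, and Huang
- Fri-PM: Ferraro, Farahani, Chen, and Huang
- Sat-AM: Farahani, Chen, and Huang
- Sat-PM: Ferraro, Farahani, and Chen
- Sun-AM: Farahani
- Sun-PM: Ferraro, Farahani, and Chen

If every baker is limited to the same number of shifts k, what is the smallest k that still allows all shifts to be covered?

3

With 4 bakers and 11 worker-slots to fill, someone must work at least ⌈11/4⌉ = 3 shifts, so k ≥ 3.
k = 3 works: Thu-AM→Ferraro, Thu-PM→Ferraro+Farahani, Fri-AM→Farahani+Chen, Fri-PM→Huang, Sat-AM→Chen+Huang, Sat-PM→Ferraro, Sun-AM→Farahani, Sun-PM→Chen.
Loads: Ferraro 3, Farahani 3, Chen 3, Huang 2 — all ≤ 3.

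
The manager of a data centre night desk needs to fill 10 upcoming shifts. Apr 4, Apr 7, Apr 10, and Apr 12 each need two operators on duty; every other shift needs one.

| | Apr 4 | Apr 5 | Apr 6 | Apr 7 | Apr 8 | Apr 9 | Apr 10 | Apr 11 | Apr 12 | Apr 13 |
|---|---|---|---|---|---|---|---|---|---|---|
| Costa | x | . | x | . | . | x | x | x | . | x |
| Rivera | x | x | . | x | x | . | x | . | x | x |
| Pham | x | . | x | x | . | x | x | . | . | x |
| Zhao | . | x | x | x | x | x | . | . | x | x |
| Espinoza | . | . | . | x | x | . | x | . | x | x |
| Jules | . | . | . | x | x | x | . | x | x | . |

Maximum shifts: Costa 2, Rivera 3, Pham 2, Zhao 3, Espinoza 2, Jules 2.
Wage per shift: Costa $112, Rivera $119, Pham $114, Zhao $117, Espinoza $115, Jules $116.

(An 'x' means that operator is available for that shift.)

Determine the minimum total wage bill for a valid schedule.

$1622

Picking the cheapest available operator for each shift independently would cost $1592, but that ignores the shift limits.
An optimal schedule: Apr 4→Costa+Rivera, Apr 5→Rivera, Apr 6→Pham, Apr 7→Espinoza+Jules, Apr 8→Rivera, Apr 9→Zhao, Apr 10→Pham+Espinoza, Apr 11→Costa, Apr 12→Zhao+Jules, Apr 13→Zhao.
Total: 112 + 119 + 119 + 114 + 115 + 116 + 119 + 117 + 114 + 115 + 112 + 117 + 116 + 117 = $1622.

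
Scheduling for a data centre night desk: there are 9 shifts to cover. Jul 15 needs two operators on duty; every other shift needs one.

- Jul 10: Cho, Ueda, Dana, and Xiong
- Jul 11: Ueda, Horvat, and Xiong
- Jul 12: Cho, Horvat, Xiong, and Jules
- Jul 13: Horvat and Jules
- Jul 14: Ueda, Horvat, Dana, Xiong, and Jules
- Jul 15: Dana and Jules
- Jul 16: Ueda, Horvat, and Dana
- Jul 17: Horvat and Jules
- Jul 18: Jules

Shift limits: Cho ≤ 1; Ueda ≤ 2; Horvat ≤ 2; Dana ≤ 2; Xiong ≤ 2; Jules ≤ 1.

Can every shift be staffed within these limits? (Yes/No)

Total capacity is 10 and 10 slots are needed, so capacity alone doesn't rule it out.
Shifts {Jul 15, Jul 18} need 3 worker-slots in total, but the operators available for any of those shifts (Dana and Jules) can supply at most 2 among them. So no valid schedule exists.

No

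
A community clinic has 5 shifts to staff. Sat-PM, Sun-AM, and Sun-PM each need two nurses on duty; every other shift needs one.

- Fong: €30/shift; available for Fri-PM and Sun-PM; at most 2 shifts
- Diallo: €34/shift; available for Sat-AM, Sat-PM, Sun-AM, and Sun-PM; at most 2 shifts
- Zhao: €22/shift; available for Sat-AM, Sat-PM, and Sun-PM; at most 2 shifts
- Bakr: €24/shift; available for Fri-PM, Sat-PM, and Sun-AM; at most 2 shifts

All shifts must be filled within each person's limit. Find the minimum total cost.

Sun-AM can only be covered by Diallo and Bakr, so that assignment is forced.
Picking the cheapest available nurse for each shift independently would cost €202, but that ignores the shift limits.
An optimal schedule: Fri-PM→Fong, Sat-AM→Diallo, Sat-PM→Zhao+Bakr, Sun-AM→Diallo+Bakr, Sun-PM→Fong+Zhao.
Total: 30 + 34 + 22 + 24 + 34 + 24 + 30 + 22 = €220.

€220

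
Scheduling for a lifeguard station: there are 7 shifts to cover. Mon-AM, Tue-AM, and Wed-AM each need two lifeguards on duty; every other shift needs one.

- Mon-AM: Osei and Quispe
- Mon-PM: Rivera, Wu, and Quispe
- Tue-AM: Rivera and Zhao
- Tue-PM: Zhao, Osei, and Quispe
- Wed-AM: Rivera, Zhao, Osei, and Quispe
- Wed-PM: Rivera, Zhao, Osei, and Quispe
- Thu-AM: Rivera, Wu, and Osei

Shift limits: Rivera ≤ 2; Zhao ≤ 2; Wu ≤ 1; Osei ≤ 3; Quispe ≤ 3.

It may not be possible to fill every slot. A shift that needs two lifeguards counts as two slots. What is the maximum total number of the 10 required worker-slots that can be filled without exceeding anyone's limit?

Total capacity across all lifeguards is 2+2+1+3+3 = 11, and 10 slots are needed, so at most 10 can be filled.
An assignment achieving 10: Mon-AM→Osei+Quispe, Mon-PM→Rivera, Tue-AM→Rivera+Zhao, Tue-PM→Zhao, Wed-AM→Osei+Quispe, Wed-PM→Osei, Thu-AM→Wu.
Loads: Rivera 2/2, Zhao 2/2, Wu 1/1, Osei 3/3, Quispe 2/3.

10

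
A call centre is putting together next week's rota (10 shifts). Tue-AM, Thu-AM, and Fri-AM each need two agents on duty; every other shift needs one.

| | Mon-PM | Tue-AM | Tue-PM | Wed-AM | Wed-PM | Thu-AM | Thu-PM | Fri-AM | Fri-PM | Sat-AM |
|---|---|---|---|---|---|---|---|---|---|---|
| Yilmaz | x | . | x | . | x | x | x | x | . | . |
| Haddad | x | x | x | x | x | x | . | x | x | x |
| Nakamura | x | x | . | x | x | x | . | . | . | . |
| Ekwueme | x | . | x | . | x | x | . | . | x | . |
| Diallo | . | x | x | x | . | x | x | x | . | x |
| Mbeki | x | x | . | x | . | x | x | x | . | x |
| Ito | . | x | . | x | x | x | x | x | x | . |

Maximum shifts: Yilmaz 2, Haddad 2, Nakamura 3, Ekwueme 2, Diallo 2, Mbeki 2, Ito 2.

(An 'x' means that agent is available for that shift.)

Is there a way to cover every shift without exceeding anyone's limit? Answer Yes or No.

One valid schedule: Mon-PM→Nakamura, Tue-AM→Diallo+Mbeki, Tue-PM→Yilmaz, Wed-AM→Nakamura, Wed-PM→Nakamura, Thu-AM→Ekwueme+Ito, Thu-PM→Yilmaz, Fri-AM→Diallo+Mbeki, Fri-PM→Haddad, Sat-AM→Haddad.
Loads: Yilmaz 2/2, Haddad 2/2, Nakamura 3/3, Ekwueme 1/2, Diallo 2/2, Mbeki 2/2, Ito 1/2 — all within limits.

Yes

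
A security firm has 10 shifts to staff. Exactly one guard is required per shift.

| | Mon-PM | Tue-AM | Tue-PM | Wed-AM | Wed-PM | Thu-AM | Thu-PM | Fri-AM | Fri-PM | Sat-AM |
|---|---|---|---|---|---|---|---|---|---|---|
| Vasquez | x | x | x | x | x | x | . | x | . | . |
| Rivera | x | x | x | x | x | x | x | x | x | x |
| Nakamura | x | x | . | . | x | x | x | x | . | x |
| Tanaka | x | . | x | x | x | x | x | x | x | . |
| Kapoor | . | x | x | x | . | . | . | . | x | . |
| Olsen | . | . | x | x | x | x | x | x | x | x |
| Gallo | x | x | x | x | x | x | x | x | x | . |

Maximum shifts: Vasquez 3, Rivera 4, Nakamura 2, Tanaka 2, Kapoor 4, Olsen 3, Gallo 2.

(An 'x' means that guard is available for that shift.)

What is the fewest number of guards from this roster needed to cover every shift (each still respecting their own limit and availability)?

3

10 slots to fill and no one can take more than 4, so at least ⌈10/4⌉ = 3 guards are needed.
Vasquez, Rivera, and Kapoor alone can cover everything: Mon-PM→Vasquez, Tue-AM→Kapoor, Tue-PM→Kapoor, Wed-AM→Kapoor, Wed-PM→Vasquez, Thu-AM→Vasquez, Thu-PM→Rivera, Fri-AM→Rivera, Fri-PM→Rivera, Sat-AM→Rivera.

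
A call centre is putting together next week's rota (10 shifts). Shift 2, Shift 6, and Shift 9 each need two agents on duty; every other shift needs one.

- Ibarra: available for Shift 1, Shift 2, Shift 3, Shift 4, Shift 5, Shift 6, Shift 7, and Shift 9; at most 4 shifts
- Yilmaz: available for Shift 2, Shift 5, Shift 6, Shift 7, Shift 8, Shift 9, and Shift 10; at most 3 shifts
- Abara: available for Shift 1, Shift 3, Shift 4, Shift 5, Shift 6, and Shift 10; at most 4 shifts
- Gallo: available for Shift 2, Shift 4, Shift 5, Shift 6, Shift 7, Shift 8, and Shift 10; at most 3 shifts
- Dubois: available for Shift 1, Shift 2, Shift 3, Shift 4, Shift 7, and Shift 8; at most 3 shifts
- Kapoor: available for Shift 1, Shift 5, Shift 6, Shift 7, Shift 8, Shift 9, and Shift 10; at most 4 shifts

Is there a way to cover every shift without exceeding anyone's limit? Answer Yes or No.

Yes

One valid schedule: Shift 1→Ibarra, Shift 2→Gallo+Dubois, Shift 3→Ibarra, Shift 4→Ibarra, Shift 5→Abara, Shift 6→Abara+Gallo, Shift 7→Gallo, Shift 8→Yilmaz, Shift 9→Ibarra+Yilmaz, Shift 10→Yilmaz.
Loads: Ibarra 4/4, Yilmaz 3/3, Abara 2/4, Gallo 3/3, Dubois 1/3, Kapoor 0/4 — all within limits.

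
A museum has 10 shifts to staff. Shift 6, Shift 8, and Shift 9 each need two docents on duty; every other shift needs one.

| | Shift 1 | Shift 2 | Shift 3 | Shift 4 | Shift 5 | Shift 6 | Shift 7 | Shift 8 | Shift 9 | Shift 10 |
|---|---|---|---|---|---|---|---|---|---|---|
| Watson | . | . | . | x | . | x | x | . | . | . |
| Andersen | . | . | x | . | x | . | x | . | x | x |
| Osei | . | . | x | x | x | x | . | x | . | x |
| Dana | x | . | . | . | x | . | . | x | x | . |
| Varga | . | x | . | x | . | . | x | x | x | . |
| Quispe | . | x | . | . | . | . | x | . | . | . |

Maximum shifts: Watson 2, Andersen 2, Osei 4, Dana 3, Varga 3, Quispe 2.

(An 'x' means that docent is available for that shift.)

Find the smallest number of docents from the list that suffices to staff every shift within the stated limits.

5

13 slots to fill and no one can take more than 4, so at least ⌈13/4⌉ = 4 docents are needed.
Any 4 docents together have capacity at most 4+3+3+2 = 12 < 13 slots, so 4 can never suffice.
Watson, Andersen, Osei, Dana, and Varga alone can cover everything: Shift 1→Dana, Shift 2→Varga, Shift 3→Andersen, Shift 4→Watson, Shift 5→Osei, Shift 6→Watson+Osei, Shift 7→Varga, Shift 8→Osei+Dana, Shift 9→Dana+Varga, Shift 10→Andersen.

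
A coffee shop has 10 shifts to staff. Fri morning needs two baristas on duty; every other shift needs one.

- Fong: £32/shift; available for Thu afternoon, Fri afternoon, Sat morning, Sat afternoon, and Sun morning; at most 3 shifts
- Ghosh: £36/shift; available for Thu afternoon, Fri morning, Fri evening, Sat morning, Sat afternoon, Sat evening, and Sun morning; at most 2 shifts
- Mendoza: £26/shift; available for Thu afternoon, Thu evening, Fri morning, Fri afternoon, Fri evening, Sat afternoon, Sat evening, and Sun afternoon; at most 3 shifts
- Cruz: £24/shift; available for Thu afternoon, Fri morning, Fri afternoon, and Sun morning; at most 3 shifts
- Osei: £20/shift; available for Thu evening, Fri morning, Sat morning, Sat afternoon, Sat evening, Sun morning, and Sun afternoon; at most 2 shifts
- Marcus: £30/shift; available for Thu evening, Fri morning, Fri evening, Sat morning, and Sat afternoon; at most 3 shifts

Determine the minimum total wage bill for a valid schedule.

Picking the cheapest available barista for each shift independently would cost £238, but that ignores the shift limits.
An optimal schedule: Thu afternoon→Cruz, Thu evening→Osei, Fri morning→Mendoza+Marcus, Fri afternoon→Cruz, Fri evening→Mendoza, Sat morning→Marcus, Sat afternoon→Marcus, Sat evening→Mendoza, Sun morning→Cruz, Sun afternoon→Osei.
Total: 24 + 20 + 26 + 30 + 24 + 26 + 30 + 30 + 26 + 24 + 20 = £280.

£280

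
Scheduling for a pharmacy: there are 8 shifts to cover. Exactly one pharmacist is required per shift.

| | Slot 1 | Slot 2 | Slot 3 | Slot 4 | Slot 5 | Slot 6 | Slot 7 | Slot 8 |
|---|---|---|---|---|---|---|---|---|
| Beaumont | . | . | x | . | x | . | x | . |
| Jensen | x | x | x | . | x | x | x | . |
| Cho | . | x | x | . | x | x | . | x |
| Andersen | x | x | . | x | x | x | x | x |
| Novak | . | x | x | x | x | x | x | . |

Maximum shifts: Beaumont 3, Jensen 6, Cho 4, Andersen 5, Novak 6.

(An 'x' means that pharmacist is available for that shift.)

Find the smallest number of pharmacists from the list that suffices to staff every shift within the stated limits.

2

8 slots to fill and no one can take more than 6, so at least ⌈8/6⌉ = 2 pharmacists are needed.
Beaumont and Andersen alone can cover everything: Slot 1→Andersen, Slot 2→Andersen, Slot 3→Beaumont, Slot 4→Andersen, Slot 5→Beaumont, Slot 6→Andersen, Slot 7→Beaumont, Slot 8→Andersen.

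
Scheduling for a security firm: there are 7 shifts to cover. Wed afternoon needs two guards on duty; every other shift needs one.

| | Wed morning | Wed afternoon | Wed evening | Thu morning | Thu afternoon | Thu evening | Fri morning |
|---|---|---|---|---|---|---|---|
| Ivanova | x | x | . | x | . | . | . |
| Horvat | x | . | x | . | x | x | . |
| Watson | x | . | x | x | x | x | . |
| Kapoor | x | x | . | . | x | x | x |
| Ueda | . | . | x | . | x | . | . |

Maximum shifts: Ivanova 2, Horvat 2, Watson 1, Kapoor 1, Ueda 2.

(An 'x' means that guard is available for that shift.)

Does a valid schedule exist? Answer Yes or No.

No

Total capacity is 8 and 8 slots are needed, so capacity alone doesn't rule it out.
Shifts {Wed afternoon, Fri morning} need 3 worker-slots in total, but the guards available for any of those shifts (Ivanova and Kapoor) can supply at most 2 among them. So no valid schedule exists.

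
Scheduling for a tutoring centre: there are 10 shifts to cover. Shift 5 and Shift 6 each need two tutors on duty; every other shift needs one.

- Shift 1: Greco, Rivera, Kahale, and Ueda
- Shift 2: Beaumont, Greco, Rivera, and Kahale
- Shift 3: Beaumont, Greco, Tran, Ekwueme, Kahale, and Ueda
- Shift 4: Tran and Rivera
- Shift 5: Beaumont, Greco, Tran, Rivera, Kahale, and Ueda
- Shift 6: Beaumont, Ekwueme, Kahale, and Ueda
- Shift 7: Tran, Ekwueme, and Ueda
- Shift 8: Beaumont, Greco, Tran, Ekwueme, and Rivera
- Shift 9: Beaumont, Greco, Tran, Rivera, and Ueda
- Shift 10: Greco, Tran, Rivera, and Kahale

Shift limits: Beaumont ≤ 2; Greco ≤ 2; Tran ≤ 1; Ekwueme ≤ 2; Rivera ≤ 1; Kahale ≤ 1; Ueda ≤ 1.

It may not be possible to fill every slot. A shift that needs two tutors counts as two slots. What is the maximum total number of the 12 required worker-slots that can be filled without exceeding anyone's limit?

10

Total capacity across all tutors is 2+2+1+2+1+1+1 = 10, and 12 slots are needed, so at most 10 can be filled.
An assignment achieving 10: Shift 1→Greco, Shift 2→Beaumont, Shift 3→Kahale, Shift 4→Tran, Shift 6→Beaumont+Ekwueme, Shift 7→Ekwueme, Shift 8→Rivera, Shift 9→Ueda, Shift 10→Greco.
Loads: Beaumont 2/2, Greco 2/2, Tran 1/1, Ekwueme 2/2, Rivera 1/1, Kahale 1/1, Ueda 1/1.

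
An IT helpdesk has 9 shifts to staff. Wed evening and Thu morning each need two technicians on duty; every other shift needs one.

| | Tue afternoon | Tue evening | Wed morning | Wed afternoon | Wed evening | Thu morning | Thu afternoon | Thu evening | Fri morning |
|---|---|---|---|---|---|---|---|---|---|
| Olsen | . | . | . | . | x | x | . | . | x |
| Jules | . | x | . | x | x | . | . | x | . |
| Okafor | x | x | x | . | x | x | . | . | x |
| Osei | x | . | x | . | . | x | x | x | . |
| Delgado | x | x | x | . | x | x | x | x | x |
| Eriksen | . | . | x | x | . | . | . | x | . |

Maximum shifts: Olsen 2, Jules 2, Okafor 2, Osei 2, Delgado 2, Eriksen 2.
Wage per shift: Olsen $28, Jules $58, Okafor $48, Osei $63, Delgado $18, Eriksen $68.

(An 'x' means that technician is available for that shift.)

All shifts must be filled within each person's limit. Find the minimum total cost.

Picking the cheapest available technician for each shift independently would cost $258, but that ignores the shift limits.
An optimal schedule: Tue afternoon→Okafor, Tue evening→Jules, Wed morning→Okafor, Wed afternoon→Jules, Wed evening→Olsen+Delgado, Thu morning→Osei+Delgado, Thu afternoon→Osei, Thu evening→Eriksen, Fri morning→Olsen.
Total: 48 + 58 + 48 + 58 + 28 + 18 + 63 + 18 + 63 + 68 + 28 = $498.

$498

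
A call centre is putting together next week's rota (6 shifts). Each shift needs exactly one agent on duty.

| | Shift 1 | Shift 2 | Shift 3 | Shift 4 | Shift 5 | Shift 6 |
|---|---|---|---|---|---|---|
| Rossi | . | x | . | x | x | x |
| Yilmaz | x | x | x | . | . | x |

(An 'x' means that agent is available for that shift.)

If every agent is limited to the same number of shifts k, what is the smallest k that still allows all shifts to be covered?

3

With 2 agents and 6 worker-slots to fill, someone must work at least ⌈6/2⌉ = 3 shifts, so k ≥ 3.
k = 3 works: Shift 1→Yilmaz, Shift 2→Rossi, Shift 3→Yilmaz, Shift 4→Rossi, Shift 5→Rossi, Shift 6→Yilmaz.
Loads: Rossi 3, Yilmaz 3 — all ≤ 3.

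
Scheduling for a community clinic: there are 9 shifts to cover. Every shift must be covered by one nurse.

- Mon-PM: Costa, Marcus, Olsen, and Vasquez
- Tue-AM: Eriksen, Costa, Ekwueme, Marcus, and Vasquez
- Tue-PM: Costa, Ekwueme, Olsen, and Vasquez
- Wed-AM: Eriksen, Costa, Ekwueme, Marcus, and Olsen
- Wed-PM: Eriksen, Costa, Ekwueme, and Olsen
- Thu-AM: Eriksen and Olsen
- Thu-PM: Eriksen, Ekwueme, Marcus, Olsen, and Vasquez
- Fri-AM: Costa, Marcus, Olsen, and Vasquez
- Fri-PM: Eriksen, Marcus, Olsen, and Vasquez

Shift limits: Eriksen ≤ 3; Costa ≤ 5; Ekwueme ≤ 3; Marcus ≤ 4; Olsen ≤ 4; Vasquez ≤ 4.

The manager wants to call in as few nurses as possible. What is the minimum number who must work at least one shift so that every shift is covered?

9 slots to fill and no one can take more than 5, so at least ⌈9/5⌉ = 2 nurses are needed.
Costa and Olsen alone can cover everything: Mon-PM→Costa, Tue-AM→Costa, Tue-PM→Costa, Wed-AM→Costa, Wed-PM→Costa, Thu-AM→Olsen, Thu-PM→Olsen, Fri-AM→Olsen, Fri-PM→Olsen.

2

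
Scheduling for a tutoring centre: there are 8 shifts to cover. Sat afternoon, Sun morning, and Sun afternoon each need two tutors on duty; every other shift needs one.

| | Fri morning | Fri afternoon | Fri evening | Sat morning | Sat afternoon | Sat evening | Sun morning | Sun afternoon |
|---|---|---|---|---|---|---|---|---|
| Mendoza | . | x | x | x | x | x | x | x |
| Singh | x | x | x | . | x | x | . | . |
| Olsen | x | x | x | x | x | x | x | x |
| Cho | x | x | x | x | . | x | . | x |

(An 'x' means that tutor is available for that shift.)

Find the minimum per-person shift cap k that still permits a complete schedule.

3

With 4 tutors and 11 worker-slots to fill, someone must work at least ⌈11/4⌉ = 3 shifts, so k ≥ 3.
k = 3 works: Fri morning→Singh, Fri afternoon→Singh, Fri evening→Olsen, Sat morning→Mendoza, Sat afternoon→Mendoza+Singh, Sat evening→Cho, Sun morning→Mendoza+Olsen, Sun afternoon→Olsen+Cho.
Loads: Mendoza 3, Singh 3, Olsen 3, Cho 2 — all ≤ 3.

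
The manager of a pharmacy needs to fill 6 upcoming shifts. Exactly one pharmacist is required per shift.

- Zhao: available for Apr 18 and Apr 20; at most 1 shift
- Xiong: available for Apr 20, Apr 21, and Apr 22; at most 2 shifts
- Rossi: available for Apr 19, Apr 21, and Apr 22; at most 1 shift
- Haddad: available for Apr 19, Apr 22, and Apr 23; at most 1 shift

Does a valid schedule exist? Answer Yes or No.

No

Total capacity is 1+2+1+1 = 5 but 6 worker-slots are needed — infeasible.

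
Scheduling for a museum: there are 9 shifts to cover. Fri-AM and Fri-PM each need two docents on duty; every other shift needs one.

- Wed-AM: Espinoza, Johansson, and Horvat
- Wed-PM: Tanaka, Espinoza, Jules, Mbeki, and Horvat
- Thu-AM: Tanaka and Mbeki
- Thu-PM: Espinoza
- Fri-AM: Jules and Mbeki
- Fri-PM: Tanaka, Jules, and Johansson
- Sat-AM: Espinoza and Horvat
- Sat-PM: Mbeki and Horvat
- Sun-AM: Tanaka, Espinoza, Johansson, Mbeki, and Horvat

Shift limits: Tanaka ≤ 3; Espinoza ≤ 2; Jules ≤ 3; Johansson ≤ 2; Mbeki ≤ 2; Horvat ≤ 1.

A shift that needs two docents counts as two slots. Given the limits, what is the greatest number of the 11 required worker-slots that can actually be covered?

11

Total capacity across all docents is 3+2+3+2+2+1 = 13, and 11 slots are needed, so at most 11 can be filled.
An assignment achieving 11: Wed-AM→Johansson, Wed-PM→Tanaka, Thu-AM→Tanaka, Thu-PM→Espinoza, Fri-AM→Jules+Mbeki, Fri-PM→Tanaka+Jules, Sat-AM→Espinoza, Sat-PM→Mbeki, Sun-AM→Johansson.
Loads: Tanaka 3/3, Espinoza 2/2, Jules 2/3, Johansson 2/2, Mbeki 2/2, Horvat 0/1.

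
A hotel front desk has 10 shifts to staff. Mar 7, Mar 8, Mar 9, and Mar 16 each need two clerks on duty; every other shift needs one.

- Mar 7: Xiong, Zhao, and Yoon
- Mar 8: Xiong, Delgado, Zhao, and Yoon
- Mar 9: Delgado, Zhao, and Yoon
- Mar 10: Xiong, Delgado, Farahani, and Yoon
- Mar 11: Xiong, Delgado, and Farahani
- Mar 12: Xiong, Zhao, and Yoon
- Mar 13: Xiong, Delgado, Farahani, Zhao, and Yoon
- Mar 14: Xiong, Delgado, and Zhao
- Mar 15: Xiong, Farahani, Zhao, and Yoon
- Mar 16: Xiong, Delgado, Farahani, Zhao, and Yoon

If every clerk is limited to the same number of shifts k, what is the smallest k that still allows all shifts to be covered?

3

With 5 clerks and 14 worker-slots to fill, someone must work at least ⌈14/5⌉ = 3 shifts, so k ≥ 3.
k = 3 works: Mar 7→Xiong+Zhao, Mar 8→Zhao+Yoon, Mar 9→Delgado+Zhao, Mar 10→Delgado, Mar 11→Xiong, Mar 12→Xiong, Mar 13→Farahani, Mar 14→Delgado, Mar 15→Farahani, Mar 16→Farahani+Yoon.
Loads: Xiong 3, Delgado 3, Farahani 3, Zhao 3, Yoon 2 — all ≤ 3.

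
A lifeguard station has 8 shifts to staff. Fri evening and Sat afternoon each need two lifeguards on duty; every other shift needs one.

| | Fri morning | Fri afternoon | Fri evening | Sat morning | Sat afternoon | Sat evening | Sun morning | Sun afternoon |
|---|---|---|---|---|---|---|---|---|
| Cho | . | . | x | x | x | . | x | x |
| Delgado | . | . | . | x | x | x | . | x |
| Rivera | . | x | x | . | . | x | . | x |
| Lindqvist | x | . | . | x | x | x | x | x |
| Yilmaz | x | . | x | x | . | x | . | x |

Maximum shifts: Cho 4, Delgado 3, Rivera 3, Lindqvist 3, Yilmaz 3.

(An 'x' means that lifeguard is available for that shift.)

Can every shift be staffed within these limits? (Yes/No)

Yes

Fri afternoon can only be covered by Rivera, so that assignment is forced.
One valid schedule: Fri morning→Lindqvist, Fri afternoon→Rivera, Fri evening→Cho+Rivera, Sat morning→Cho, Sat afternoon→Cho+Delgado, Sat evening→Delgado, Sun morning→Cho, Sun afternoon→Delgado.
Loads: Cho 4/4, Delgado 3/3, Rivera 2/3, Lindqvist 1/3, Yilmaz 0/3 — all within limits.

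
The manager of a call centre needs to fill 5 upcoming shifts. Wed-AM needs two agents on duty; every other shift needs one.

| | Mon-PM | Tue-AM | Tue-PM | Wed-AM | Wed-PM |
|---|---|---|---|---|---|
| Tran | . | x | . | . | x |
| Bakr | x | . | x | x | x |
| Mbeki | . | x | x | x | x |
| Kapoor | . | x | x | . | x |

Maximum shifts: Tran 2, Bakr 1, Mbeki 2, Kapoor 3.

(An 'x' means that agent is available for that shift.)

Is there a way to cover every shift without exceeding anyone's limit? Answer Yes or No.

Total capacity is 8 and 6 slots are needed, so capacity alone doesn't rule it out.
Shifts {Mon-PM, Wed-AM} need 3 worker-slots in total, but the agents available for any of those shifts (Bakr and Mbeki) can supply at most 2 among them. So no valid schedule exists.

No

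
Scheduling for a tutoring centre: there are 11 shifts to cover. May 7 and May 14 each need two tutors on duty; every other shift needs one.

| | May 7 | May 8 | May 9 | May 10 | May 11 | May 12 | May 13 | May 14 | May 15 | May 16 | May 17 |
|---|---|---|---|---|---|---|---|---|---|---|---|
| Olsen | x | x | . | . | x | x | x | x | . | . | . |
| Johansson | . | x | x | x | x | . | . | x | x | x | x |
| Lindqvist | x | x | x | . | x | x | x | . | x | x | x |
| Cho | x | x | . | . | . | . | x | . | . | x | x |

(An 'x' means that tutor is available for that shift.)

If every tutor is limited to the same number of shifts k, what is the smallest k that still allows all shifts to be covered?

With 4 tutors and 13 worker-slots to fill, someone must work at least ⌈13/4⌉ = 4 shifts, so k ≥ 4.
k = 4 works: May 7→Olsen+Lindqvist, May 8→Cho, May 9→Johansson, May 10→Johansson, May 11→Olsen, May 12→Olsen, May 13→Lindqvist, May 14→Olsen+Johansson, May 15→Johansson, May 16→Lindqvist, May 17→Lindqvist.
Loads: Olsen 4, Johansson 4, Lindqvist 4, Cho 1 — all ≤ 4.

4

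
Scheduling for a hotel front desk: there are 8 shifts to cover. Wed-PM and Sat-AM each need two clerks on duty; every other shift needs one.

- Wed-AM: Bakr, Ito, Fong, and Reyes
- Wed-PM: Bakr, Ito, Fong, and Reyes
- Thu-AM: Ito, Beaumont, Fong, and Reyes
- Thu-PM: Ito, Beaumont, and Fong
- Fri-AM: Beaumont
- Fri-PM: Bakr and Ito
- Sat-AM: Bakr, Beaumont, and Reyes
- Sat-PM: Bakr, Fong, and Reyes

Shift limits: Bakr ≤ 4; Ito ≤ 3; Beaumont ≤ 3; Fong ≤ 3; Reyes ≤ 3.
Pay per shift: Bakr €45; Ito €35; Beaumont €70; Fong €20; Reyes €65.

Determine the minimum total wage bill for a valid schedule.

€390

Fri-AM can only be covered by Beaumont, so that assignment is forced.
Picking the cheapest available clerk for each shift independently would cost €350, but that ignores the shift limits.
An optimal schedule: Wed-AM→Fong, Wed-PM→Ito+Bakr, Thu-AM→Ito, Thu-PM→Fong, Fri-AM→Beaumont, Fri-PM→Ito, Sat-AM→Bakr+Reyes, Sat-PM→Fong.
Total: 20 + 35 + 45 + 35 + 20 + 70 + 35 + 45 + 65 + 20 = €390.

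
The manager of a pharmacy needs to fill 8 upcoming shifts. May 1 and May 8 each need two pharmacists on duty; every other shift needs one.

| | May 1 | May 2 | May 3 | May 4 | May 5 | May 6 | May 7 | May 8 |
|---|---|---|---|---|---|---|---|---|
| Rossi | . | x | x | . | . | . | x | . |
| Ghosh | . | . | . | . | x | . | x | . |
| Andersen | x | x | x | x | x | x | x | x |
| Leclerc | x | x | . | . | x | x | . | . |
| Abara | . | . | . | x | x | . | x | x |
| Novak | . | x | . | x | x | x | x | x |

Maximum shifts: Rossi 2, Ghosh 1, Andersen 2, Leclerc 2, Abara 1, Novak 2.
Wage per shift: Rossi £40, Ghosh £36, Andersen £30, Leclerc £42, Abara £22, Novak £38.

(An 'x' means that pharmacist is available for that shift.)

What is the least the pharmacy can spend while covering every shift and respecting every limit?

May 1 can only be covered by Andersen and Leclerc, so that assignment is forced.
Picking the cheapest available pharmacist for each shift independently would cost £280, but that ignores the shift limits.
An optimal schedule: May 1→Andersen+Leclerc, May 2→Rossi, May 3→Rossi, May 4→Andersen, May 5→Ghosh, May 6→Leclerc, May 7→Novak, May 8→Abara+Novak.
Total: 30 + 42 + 40 + 40 + 30 + 36 + 42 + 38 + 22 + 38 = £358.

£358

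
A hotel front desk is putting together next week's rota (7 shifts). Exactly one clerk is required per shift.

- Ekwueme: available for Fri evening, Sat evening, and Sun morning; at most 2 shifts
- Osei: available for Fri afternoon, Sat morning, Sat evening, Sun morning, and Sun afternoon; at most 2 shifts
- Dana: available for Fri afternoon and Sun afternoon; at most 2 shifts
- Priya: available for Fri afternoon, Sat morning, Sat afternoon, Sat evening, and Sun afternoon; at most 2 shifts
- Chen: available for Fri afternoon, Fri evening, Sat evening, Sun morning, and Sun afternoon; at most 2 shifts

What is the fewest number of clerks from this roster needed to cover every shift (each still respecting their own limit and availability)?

4

7 slots to fill and no one can take more than 2, so at least ⌈7/2⌉ = 4 clerks are needed.
Ekwueme, Osei, Dana, and Priya alone can cover everything: Fri afternoon→Osei, Fri evening→Ekwueme, Sat morning→Osei, Sat afternoon→Priya, Sat evening→Priya, Sun morning→Ekwueme, Sun afternoon→Dana.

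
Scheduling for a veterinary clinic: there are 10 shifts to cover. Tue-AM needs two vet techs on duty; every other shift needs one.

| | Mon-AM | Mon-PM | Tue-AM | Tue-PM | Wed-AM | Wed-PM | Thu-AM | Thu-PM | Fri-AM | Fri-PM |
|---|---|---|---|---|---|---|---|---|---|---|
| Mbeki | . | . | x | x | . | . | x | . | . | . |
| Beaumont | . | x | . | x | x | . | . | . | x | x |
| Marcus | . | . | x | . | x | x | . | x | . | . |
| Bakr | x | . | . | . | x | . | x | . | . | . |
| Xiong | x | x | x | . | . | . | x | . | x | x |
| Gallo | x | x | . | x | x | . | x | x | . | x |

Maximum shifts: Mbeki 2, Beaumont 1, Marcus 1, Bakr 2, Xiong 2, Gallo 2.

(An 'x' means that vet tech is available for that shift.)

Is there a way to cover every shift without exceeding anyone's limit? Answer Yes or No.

Total capacity is 2+1+1+2+2+2 = 10 but 11 worker-slots are needed — infeasible.

No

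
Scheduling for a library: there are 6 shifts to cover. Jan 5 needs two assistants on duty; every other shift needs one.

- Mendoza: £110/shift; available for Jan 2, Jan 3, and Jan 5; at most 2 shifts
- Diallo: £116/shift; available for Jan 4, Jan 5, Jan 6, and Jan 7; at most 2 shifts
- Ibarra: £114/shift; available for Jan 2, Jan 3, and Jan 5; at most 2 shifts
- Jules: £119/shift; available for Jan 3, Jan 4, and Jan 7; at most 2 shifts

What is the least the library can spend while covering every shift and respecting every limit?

£799

Jan 6 can only be covered by Diallo, so that assignment is forced.
Picking the cheapest available assistant for each shift independently would cost £792, but that ignores the shift limits.
An optimal schedule: Jan 2→Mendoza, Jan 3→Ibarra, Jan 4→Diallo, Jan 5→Mendoza+Ibarra, Jan 6→Diallo, Jan 7→Jules.
Total: 110 + 114 + 116 + 110 + 114 + 116 + 119 = £799.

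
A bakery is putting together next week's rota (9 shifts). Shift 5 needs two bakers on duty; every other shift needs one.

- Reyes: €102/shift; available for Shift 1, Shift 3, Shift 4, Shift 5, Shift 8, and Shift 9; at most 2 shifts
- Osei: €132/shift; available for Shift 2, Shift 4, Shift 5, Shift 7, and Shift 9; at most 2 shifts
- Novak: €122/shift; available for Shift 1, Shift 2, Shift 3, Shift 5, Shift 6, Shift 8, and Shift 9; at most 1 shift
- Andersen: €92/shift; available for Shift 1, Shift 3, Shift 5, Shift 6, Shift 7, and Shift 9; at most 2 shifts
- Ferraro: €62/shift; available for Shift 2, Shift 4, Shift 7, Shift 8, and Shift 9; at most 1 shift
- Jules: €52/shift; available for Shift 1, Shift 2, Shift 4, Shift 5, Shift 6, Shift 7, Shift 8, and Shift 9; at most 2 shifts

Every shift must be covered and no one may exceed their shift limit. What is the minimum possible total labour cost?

Picking the cheapest available baker for each shift independently would cost €600, but that ignores the shift limits.
An optimal schedule: Shift 1→Reyes, Shift 2→Osei, Shift 3→Reyes, Shift 4→Osei, Shift 5→Andersen+Jules, Shift 6→Novak, Shift 7→Andersen, Shift 8→Ferraro, Shift 9→Jules.
Total: 102 + 132 + 102 + 132 + 92 + 52 + 122 + 92 + 62 + 52 = €940.

€940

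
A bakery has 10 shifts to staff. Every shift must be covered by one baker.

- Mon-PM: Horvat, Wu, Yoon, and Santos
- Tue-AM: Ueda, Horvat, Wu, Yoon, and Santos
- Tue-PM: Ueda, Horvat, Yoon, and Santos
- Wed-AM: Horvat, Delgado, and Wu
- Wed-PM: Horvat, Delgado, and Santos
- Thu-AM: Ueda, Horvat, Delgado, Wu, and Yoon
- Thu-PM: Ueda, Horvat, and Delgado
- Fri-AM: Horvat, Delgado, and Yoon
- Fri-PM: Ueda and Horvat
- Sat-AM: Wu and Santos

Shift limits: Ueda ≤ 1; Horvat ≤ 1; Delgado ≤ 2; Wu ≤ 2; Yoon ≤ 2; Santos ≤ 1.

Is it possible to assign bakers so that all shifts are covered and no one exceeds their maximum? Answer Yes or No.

Total capacity is 1+1+2+2+2+1 = 9 but 10 worker-slots are needed — infeasible.

No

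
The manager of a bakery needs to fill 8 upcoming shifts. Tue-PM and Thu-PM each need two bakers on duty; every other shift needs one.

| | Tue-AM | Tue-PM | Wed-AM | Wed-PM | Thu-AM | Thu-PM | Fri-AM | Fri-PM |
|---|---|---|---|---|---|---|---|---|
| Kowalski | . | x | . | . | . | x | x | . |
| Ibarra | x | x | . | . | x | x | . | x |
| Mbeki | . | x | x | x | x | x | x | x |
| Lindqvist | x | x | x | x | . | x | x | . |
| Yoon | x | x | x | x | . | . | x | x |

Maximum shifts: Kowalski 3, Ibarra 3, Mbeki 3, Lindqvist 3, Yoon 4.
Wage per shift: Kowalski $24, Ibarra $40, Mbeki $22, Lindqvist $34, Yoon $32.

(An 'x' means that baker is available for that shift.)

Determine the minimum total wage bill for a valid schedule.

Picking the cheapest available baker for each shift independently would cost $234, but that ignores the shift limits.
An optimal schedule: Tue-AM→Yoon, Tue-PM→Kowalski+Yoon, Wed-AM→Mbeki, Wed-PM→Yoon, Thu-AM→Mbeki, Thu-PM→Mbeki+Kowalski, Fri-AM→Kowalski, Fri-PM→Yoon.
Total: 32 + 24 + 32 + 22 + 32 + 22 + 22 + 24 + 24 + 32 = $266.

$266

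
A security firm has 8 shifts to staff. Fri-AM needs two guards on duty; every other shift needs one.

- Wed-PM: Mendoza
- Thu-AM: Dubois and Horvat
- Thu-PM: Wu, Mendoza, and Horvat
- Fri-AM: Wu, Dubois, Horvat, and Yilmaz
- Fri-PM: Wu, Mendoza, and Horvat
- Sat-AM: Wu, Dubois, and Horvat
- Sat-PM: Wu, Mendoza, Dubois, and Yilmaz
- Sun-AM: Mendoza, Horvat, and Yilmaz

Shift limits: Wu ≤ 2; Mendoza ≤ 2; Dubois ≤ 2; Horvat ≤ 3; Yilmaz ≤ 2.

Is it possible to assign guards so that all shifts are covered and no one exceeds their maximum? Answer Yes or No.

Yes

Wed-PM can only be covered by Mendoza, so that assignment is forced.
One valid schedule: Wed-PM→Mendoza, Thu-AM→Dubois, Thu-PM→Wu, Fri-AM→Horvat+Yilmaz, Fri-PM→Wu, Sat-AM→Dubois, Sat-PM→Yilmaz, Sun-AM→Mendoza.
Loads: Wu 2/2, Mendoza 2/2, Dubois 2/2, Horvat 1/3, Yilmaz 2/2 — all within limits.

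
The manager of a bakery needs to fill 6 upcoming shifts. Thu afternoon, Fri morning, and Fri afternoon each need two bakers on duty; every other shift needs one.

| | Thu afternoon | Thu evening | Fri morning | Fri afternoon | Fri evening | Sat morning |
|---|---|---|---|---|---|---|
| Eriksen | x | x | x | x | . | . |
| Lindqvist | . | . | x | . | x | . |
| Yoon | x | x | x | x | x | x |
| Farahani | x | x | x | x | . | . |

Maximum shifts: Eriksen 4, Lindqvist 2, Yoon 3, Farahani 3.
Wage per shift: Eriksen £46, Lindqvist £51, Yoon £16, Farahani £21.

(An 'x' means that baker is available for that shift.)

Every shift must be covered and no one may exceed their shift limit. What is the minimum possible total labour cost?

£249

Sat morning can only be covered by Yoon, so that assignment is forced.
Picking the cheapest available baker for each shift independently would cost £159, but that ignores the shift limits.
An optimal schedule: Thu afternoon→Yoon+Farahani, Thu evening→Eriksen, Fri morning→Farahani+Eriksen, Fri afternoon→Farahani+Eriksen, Fri evening→Yoon, Sat morning→Yoon.
Total: 16 + 21 + 46 + 21 + 46 + 21 + 46 + 16 + 16 = £249.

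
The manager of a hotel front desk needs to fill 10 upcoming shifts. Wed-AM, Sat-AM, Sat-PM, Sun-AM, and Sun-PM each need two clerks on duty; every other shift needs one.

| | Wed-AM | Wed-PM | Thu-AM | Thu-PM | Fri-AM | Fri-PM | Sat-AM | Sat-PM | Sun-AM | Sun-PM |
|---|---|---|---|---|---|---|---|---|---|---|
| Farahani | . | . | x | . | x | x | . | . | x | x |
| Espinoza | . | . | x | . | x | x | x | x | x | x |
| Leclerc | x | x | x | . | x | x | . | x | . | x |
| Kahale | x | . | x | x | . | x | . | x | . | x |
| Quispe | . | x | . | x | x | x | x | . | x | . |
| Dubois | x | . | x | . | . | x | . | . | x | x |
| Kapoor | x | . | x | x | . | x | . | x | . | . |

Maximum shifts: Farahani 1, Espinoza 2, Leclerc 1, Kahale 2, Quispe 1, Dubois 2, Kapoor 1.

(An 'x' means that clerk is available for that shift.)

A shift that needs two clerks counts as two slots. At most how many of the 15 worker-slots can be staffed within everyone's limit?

Total capacity across all clerks is 1+2+1+2+1+2+1 = 10, and 15 slots are needed, so at most 10 can be filled.
An assignment achieving 10: Wed-AM→Kahale+Dubois, Wed-PM→Leclerc, Thu-PM→Kahale, Fri-AM→Farahani, Sat-AM→Espinoza+Quispe, Sat-PM→Espinoza+Kapoor, Sun-AM→Dubois.
Loads: Farahani 1/1, Espinoza 2/2, Leclerc 1/1, Kahale 2/2, Quispe 1/1, Dubois 2/2, Kapoor 1/1.

10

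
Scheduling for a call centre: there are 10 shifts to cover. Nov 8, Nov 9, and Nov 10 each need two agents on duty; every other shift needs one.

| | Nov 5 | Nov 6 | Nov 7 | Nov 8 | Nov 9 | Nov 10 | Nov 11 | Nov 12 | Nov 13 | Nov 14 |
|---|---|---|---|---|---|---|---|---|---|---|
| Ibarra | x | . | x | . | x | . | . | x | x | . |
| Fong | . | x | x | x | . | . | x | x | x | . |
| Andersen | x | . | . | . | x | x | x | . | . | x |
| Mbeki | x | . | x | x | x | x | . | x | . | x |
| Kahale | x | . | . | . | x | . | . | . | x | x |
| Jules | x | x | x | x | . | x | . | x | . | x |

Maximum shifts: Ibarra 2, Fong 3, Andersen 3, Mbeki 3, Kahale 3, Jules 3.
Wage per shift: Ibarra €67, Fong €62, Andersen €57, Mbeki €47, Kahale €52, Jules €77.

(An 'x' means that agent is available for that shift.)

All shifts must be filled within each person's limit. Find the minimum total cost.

€721

Picking the cheapest available agent for each shift independently would cost €671, but that ignores the shift limits.
An optimal schedule: Nov 5→Kahale, Nov 6→Fong, Nov 7→Mbeki, Nov 8→Mbeki+Fong, Nov 9→Andersen+Ibarra, Nov 10→Mbeki+Andersen, Nov 11→Andersen, Nov 12→Fong, Nov 13→Kahale, Nov 14→Kahale.
Total: 52 + 62 + 47 + 47 + 62 + 57 + 67 + 47 + 57 + 57 + 62 + 52 + 52 = €721.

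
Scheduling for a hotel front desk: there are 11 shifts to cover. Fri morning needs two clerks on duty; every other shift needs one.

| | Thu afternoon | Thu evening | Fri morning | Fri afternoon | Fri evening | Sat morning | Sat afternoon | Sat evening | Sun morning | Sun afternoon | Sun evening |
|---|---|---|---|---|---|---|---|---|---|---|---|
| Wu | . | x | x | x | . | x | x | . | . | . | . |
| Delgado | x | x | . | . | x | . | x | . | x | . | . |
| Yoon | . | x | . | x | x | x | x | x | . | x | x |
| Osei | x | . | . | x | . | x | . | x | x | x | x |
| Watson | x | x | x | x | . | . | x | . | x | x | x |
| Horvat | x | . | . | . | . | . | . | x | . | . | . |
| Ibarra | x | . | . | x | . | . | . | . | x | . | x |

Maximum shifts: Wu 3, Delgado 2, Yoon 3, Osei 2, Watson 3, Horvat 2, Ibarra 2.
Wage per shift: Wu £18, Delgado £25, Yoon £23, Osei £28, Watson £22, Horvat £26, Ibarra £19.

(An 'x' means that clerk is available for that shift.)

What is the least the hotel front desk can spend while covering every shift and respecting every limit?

Fri morning can only be covered by Wu and Watson, so that assignment is forced.
Picking the cheapest available clerk for each shift independently would cost £237, but that ignores the shift limits.
An optimal schedule: Thu afternoon→Delgado, Thu evening→Wu, Fri morning→Wu+Watson, Fri afternoon→Yoon, Fri evening→Yoon, Sat morning→Wu, Sat afternoon→Watson, Sat evening→Yoon, Sun morning→Ibarra, Sun afternoon→Watson, Sun evening→Ibarra.
Total: 25 + 18 + 18 + 22 + 23 + 23 + 18 + 22 + 23 + 19 + 22 + 19 = £252.

£252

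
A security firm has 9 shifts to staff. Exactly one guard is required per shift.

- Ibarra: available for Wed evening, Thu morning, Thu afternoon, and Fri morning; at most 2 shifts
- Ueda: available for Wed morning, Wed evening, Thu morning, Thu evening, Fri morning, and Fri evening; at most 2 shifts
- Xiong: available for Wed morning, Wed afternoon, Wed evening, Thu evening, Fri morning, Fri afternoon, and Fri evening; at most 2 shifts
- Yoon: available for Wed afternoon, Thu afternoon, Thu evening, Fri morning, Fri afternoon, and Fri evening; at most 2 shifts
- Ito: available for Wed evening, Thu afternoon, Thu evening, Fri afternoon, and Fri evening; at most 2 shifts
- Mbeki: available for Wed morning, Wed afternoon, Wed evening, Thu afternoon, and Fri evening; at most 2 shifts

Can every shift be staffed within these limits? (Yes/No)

Yes

One valid schedule: Wed morning→Ueda, Wed afternoon→Xiong, Wed evening→Ito, Thu morning→Ibarra, Thu afternoon→Ibarra, Thu evening→Ueda, Fri morning→Yoon, Fri afternoon→Xiong, Fri evening→Yoon.
Loads: Ibarra 2/2, Ueda 2/2, Xiong 2/2, Yoon 2/2, Ito 1/2, Mbeki 0/2 — all within limits.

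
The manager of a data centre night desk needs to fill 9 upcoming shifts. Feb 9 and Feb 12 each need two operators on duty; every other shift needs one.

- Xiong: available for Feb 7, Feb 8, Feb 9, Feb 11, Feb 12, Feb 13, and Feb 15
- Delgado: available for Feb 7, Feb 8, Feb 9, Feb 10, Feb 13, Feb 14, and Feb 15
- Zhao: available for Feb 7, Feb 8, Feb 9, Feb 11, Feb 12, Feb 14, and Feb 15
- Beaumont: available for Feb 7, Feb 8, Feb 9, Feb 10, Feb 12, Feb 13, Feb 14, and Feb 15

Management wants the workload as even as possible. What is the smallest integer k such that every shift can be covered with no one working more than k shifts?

With 4 operators and 11 worker-slots to fill, someone must work at least ⌈11/4⌉ = 3 shifts, so k ≥ 3.
k = 3 works: Feb 7→Delgado, Feb 8→Zhao, Feb 9→Zhao+Beaumont, Feb 10→Delgado, Feb 11→Xiong, Feb 12→Xiong+Zhao, Feb 13→Xiong, Feb 14→Delgado, Feb 15→Beaumont.
Loads: Xiong 3, Delgado 3, Zhao 3, Beaumont 2 — all ≤ 3.

3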